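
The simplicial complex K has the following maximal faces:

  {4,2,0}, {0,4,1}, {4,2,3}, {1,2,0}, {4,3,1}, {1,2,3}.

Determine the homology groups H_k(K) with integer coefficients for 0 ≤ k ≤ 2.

H_0 ≅ Z,  H_1 = 0,  H_2 ≅ Z.

Fix the vertex order 0 < 1 < 2 < 3 < 4 and write every simplex with vertices in increasing order. Then dim K = 2 and the simplices of K are:

  0-simplices (5): [0], [1], [2], [3], [4]
  1-simplices (9): [0,1], [0,2], [0,4], [1,2], [1,3], [1,4], [2,3], [2,4], [3,4]
  2-simplices (6): [0,1,2], [0,1,4], [0,2,4], [1,2,3], [1,3,4], [2,3,4]

Hence C_0 ≅ Z^5, C_1 ≅ Z^9, C_2 ≅ Z^6.

The boundary map ∂_1: C_1 → C_0 sends each edge [p,q] (with p < q) to q − p. For instance
  ∂[3,4] = [4] − [3].
The 5×9 boundary matrix has rank 4 and Smith normal form diag(1,1,1,1).

∂_2: C_2 → C_1 maps a triangle to the signed sum of its edges. For instance
  ∂[2,3,4] = [3,4] − [2,4] + [2,3],
  ∂[0,1,2] = [1,2] − [0,2] + [0,1].
The resulting 9×6 matrix has rank 5, and its Smith normal form has invariant factors (1,1,1,1,1).

Computing H_k = (kernel of ∂_k) / (image of ∂_{k+1}):

  H_0: rank C_0 − rank ∂_1 = 5 − 4 = 1, and the invariant factors of ∂_1 are all 1, so H_0 = Z.
  H_1: rank ker ∂_1 − rank ∂_2 = (9 − 4) − 5 = 0, and the invariant factors of ∂_2 are all 1, so H_1 = 0.
  H_2: rank ker ∂_2 − rank ∂_3 = (6 − 5) − 0 = 1, and there is no ∂_3, so H_2 = Z.

As a check, the Euler characteristic is 5 − 9 + 6 = 2, which agrees with 1 − 0 + 1 = 2.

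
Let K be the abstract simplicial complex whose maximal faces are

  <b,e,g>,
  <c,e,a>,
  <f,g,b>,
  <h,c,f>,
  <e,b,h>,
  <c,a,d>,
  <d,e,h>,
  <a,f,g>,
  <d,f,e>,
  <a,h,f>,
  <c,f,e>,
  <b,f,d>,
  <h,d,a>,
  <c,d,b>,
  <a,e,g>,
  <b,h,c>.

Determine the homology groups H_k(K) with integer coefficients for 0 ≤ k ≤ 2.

H_0 = Z,  H_1 = Z^2,  H_2 = Z.

Fix the vertex order a < b < c < d < e < f < g < h and write every simplex with vertices in increasing order. Then dim K = 2 and the simplices of K are:

  0-simplices (8): a, b, c, d, e, f, g, h
  1-simplices (24): ac, ad, ae, af, ag, ah, bc, bd, be, bf, bg, bh, cd, ce, cf, ch, de, df, dh, ef, eg, eh, fg, fh
  2-simplices (16): acd, ace, adh, aeg, afg, afh, bcd, bch, bdf, beg, beh, bfg, cef, cfh, def, deh

Hence C_0 ≅ Z^8, C_1 ≅ Z^24, C_2 ≅ Z^16.

Boundary ∂_1: C_1 → C_0 maps an edge to its endpoints' difference, ∂[p,q] = q − p. For instance
  ∂df = f − d.
As a 8×24 matrix over Z this has rank 7, with invariant factors (1,1,1,1,1,1,1).

∂_2: C_2 → C_1 sends each 2-simplex [p,q,r] to [q,r] − [p,r] + [p,q]. For instance
  ∂aeg = eg − ag + ae,
  ∂adh = dh − ah + ad.
As a 24×16 matrix over Z this has rank 15, with invariant factors (1,1,1,1,1,1,1,1,1,1,1,1,1,1,1).

From H_k ≅ ker(∂_k) / im(∂_{k+1}) we obtain:

  H_0: rank C_0 − rank ∂_1 = 8 − 7 = 1, and the invariant factors of ∂_1 are all 1, so H_0 = Z.
  H_1: rank ker ∂_1 − rank ∂_2 = (24 − 7) − 15 = 2, and the invariant factors of ∂_2 are all 1, so H_1 = Z^2.
  H_2: rank ker ∂_2 − rank ∂_3 = (16 − 15) − 0 = 1, and there is no ∂_3, so H_2 = Z.

As a check, the Euler characteristic is 8 − 24 + 16 = 0, which agrees with 1 − 2 + 1 = 0.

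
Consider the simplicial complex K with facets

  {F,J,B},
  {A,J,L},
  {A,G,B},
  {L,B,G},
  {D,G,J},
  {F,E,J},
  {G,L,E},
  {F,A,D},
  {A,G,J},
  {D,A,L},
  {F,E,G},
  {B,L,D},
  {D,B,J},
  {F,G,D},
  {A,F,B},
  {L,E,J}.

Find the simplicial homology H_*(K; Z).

H_0 = Z,  H_1 = Z^2,  H_2 = Z.

Take the total order A < B < D < E < F < G < J < L on the vertex set. Then K (dimension 2) consists of the simplices:

  0-simplices (8): A, B, D, E, F, G, J, L
  1-simplices (24): AB, AD, AF, AG, AJ, AL, BD, BF, BG, BJ, BL, DF, DG, DJ, DL, EF, EG, EJ, EL, FG, FJ, GJ, GL, JL
  2-simplices (16): ABF, ABG, ADF, ADL, AGJ, AJL, BDJ, BDL, BFJ, BGL, DFG, DGJ, EFG, EFJ, EGL, EJL

Hence C_0 ≅ Z^8, C_1 ≅ Z^24, C_2 ≅ Z^16.

∂_1: C_1 → C_0 sends each edge [p,q] (with p < q) to q − p.
The resulting 8×24 matrix has rank 7, and its Smith normal form has invariant factors (1,1,1,1,1,1,1).

∂_2: C_2 → C_1 maps a triangle to the signed sum of its edges. For instance
  ∂BDJ = DJ − BJ + BD,
  ∂DFG = FG − DG + DF.
This gives a 24×16 integer matrix of rank 15; reducing to Smith normal form yields diagonal entries (1,1,1,1,1,1,1,1,1,1,1,1,1,1,1).

Now H_k = ker ∂_k / im ∂_{k+1}, so:

  H_0: rank C_0 − rank ∂_1 = 8 − 7 = 1, and the invariant factors of ∂_1 are all 1, so H_0 = Z.
  H_1: rank ker ∂_1 − rank ∂_2 = (24 − 7) − 15 = 2, and the invariant factors of ∂_2 are all 1, so H_1 = Z^2.
  H_2: rank ker ∂_2 − rank ∂_3 = (16 − 15) − 0 = 1, and there is no ∂_3, so H_2 = Z.

(K is a triangulation of the torus T^2.)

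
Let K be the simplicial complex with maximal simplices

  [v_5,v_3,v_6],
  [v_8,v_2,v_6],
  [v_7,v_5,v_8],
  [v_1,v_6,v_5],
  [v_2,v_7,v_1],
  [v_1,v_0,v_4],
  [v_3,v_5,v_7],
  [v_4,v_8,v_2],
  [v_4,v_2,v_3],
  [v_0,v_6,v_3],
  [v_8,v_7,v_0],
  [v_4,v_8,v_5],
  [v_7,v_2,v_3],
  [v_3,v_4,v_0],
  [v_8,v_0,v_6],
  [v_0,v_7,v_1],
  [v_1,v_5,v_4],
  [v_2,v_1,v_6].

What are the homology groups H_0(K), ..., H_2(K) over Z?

Fix the vertex order v_0 < v_1 < v_2 < v_3 < v_4 < v_5 < v_6 < v_7 < v_8 and write every simplex with vertices in increasing order. Then dim K = 2 and the simplices of K are:

  0-simplices (9): [v_0], [v_1], [v_2], [v_3], [v_4], [v_5], [v_6], [v_7], [v_8]
  1-simplices (27): (27 of them)
  2-simplices (18): (18 of them)

so the chain groups are C_0 ≅ Z^9, C_1 ≅ Z^27, C_2 ≅ Z^18.

The boundary map ∂_1: C_1 → C_0 is given by ∂[p,q] = [q] − [p]. For instance
  ∂[v_7,v_8] = [v_8] − [v_7].
The 9×27 boundary matrix has rank 8 and Smith normal form diag(1,1,1,1,1,1,1,1).

The boundary map ∂_2: C_2 → C_1 sends each 2-simplex [p,q,r] to [q,r] − [p,r] + [p,q]. For instance
  ∂[v_0,v_1,v_4] = [v_1,v_4] − [v_0,v_4] + [v_0,v_1],
  ∂[v_0,v_3,v_6] = [v_3,v_6] − [v_0,v_6] + [v_0,v_3].
This gives a 27×18 integer matrix of rank 17; reducing to Smith normal form yields diagonal entries (1,1,1,1,1,1,1,1,1,1,1,1,1,1,1,1,1).

Reading off H_k = ker ∂_k / im ∂_{k+1}:

  H_0: rank C_0 − rank ∂_1 = 9 − 8 = 1, and the invariant factors of ∂_1 are all 1, so H_0 = Z.
  H_1: rank ker ∂_1 − rank ∂_2 = (27 − 8) − 17 = 2, and the invariant factors of ∂_2 are all 1, so H_1 = Z^2.
  H_2: rank ker ∂_2 − rank ∂_3 = (18 − 17) − 0 = 1, and there is no ∂_3, so H_2 = Z.

(K is a triangulation of the torus T^2.)

H_0 ≅ Z,  H_1 ≅ Z^2,  H_2 ≅ Z.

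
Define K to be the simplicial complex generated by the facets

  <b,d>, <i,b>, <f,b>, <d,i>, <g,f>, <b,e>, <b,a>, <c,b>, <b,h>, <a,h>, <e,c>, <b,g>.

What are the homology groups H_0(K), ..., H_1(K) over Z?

Take the total order a < b < c < d < e < f < g < h < i on the vertex set. Then K (dimension 1) consists of the simplices:

  0-simplices (9): a, b, c, d, e, f, g, h, i
  1-simplices (12): ab, ah, bc, bd, be, bf, bg, bh, bi, ce, di, fg

giving chain groups C_0 ≅ Z^9, C_1 ≅ Z^12.

Boundary ∂_1: C_1 → C_0 is given by ∂[p,q] = [q] − [p]. For instance
  ∂bg = g − b.
As a 9×12 matrix over Z this has rank 8, with invariant factors (1,1,1,1,1,1,1,1).

From H_k ≅ ker(∂_k) / im(∂_{k+1}) we obtain:

  H_0: rank C_0 − rank ∂_1 = 9 − 8 = 1, and the invariant factors of ∂_1 are all 1, so H_0 = Z.
  H_1: rank ker ∂_1 − rank ∂_2 = (12 − 8) − 0 = 4, and there is no ∂_2, so H_1 = Z^4.

As a check, the Euler characteristic is 9 − 12 = -3, which agrees with 1 − 4 = -3.

H_0 ≅ Z,  H_1 ≅ Z^4.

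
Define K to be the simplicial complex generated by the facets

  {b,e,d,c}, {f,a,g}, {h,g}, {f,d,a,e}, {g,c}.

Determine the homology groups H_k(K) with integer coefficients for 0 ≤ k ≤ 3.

Take the total order a < b < c < d < e < f < g < h on the vertex set. Then K (dimension 3) consists of the simplices:

  0-simplices (8): a, b, c, d, e, f, g, h
  1-simplices (15): ad, ae, af, ag, bc, bd, be, cd, ce, cg, de, df, ef, fg, gh
  2-simplices (9): ade, adf, aef, afg, bcd, bce, bde, cde, def
  3-simplices (2): adef, bcde

giving chain groups C_0 ≅ Z^8, C_1 ≅ Z^15, C_2 ≅ Z^9, C_3 ≅ Z^2.

∂_1: C_1 → C_0 is given by ∂[p,q] = [q] − [p].
The resulting 8×15 matrix has rank 7, and its Smith normal form has invariant factors (1,1,1,1,1,1,1).

The boundary map ∂_2: C_2 → C_1 maps a triangle to the signed sum of its edges. For instance
  ∂ade = de − ae + ad,
  ∂bde = de − be + bd.
This gives a 15×9 integer matrix of rank 7; reducing to Smith normal form yields diagonal entries (1,1,1,1,1,1,1).

∂_3: C_3 → C_2 sends each 3-simplex σ to the alternating sum Σ_i (−1)^i (σ with its i-th vertex removed). For instance
  ∂adef = def − aef + adf − ade,
  ∂bcde = cde − bde + bce − bcd.
This gives a 9×2 integer matrix of rank 2; reducing to Smith normal form yields diagonal entries (1,1).

Now H_k = ker ∂_k / im ∂_{k+1}, so:

  H_0: rank C_0 − rank ∂_1 = 8 − 7 = 1, and the invariant factors of ∂_1 are all 1, so H_0 ≅ Z.
  H_1: rank ker ∂_1 − rank ∂_2 = (15 − 7) − 7 = 1, and the invariant factors of ∂_2 are all 1, so H_1 ≅ Z.
  H_2: rank ker ∂_2 − rank ∂_3 = (9 − 7) − 2 = 0, and the invariant factors of ∂_3 are all 1, so H_2 ≅ 0.
  H_3: rank ker ∂_3 − rank ∂_4 = (2 − 2) − 0 = 0, and there is no ∂_4, so H_3 ≅ 0.

H_0 ≅ Z,  H_1 ≅ Z,  H_2 = 0,  H_3 = 0.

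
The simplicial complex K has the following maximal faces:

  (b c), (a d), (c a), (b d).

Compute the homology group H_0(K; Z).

H_0 = Z.

K has 4 vertices, 4 edges.
rank ∂_0 = 0, rank ∂_1 = 3 ⇒ b_0 = 4 − 0 − 3 = 1; all invariant factors of ∂_1 are 1 so no torsion. So H_0 ≅ Z.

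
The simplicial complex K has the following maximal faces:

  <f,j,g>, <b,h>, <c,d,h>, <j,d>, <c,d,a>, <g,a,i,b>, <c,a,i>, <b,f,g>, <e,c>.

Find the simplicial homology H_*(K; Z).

H_0 = Z,  H_1 = Z^2,  H_2 = 0,  H_3 = 0.

Take the total order a < b < c < d < e < f < g < h < i < j on the vertex set. Then K (dimension 3) consists of the simplices:

  0-simplices (10): a, b, c, d, e, f, g, h, i, j
  1-simplices (19): ab, ac, ad, ag, ai, bf, bg, bh, bi, cd, ce, ch, ci, dh, dj, fg, fj, gi, gj
  2-simplices (9): abg, abi, acd, aci, agi, bfg, bgi, cdh, fgj
  3-simplices (1): abgi

Hence C_0 ≅ Z^10, C_1 ≅ Z^19, C_2 ≅ Z^9, C_3 ≅ Z^1.

∂_1: C_1 → C_0 maps an edge to its endpoints' difference, ∂[p,q] = q − p. For instance
  ∂ab = b − a.
The resulting 10×19 matrix has rank 9, and its Smith normal form has invariant factors (1,1,1,1,1,1,1,1,1).

The boundary map ∂_2: C_2 → C_1 maps a triangle to the signed sum of its edges. For instance
  ∂abi = bi − ai + ab,
  ∂abg = bg − ag + ab.
As a 19×9 matrix over Z this has rank 8, with invariant factors (1,1,1,1,1,1,1,1).

Boundary ∂_3: C_3 → C_2 sends each 3-simplex σ to the alternating sum Σ_i (−1)^i (σ with its i-th vertex removed). For instance
  ∂abgi = bgi − agi + abi − abg.
The resulting 9×1 matrix has rank 1, and its Smith normal form has invariant factors (1).

Computing H_k = (kernel of ∂_k) / (image of ∂_{k+1}):

  H_0: rank C_0 − rank ∂_1 = 10 − 9 = 1, and the invariant factors of ∂_1 are all 1, so H_0 ≅ Z.
  H_1: rank ker ∂_1 − rank ∂_2 = (19 − 9) − 8 = 2, and the invariant factors of ∂_2 are all 1, so H_1 ≅ Z^2.
  H_2: rank ker ∂_2 − rank ∂_3 = (9 − 8) − 1 = 0, and the invariant factors of ∂_3 are all 1, so H_2 ≅ 0.
  H_3: rank ker ∂_3 − rank ∂_4 = (1 − 1) − 0 = 0, and there is no ∂_4, so H_3 ≅ 0.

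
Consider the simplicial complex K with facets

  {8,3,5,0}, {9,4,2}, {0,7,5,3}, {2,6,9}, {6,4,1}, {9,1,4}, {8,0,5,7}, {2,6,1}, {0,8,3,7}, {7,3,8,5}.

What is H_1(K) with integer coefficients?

H_1 ≅ Z.

Take the total order 0 < 1 < 2 < 3 < 4 < 5 < 6 < 7 < 8 < 9 on the vertex set. Then K (dimension 3) consists of the simplices:

  0-simplices (10): [0], [1], [2], [3], [4], [5], [6], [7], [8], [9]
  1-simplices (20): [0,3], [0,5], [0,7], [0,8], [1,2], [1,4], [1,6], [1,9], [2,4], [2,6], [2,9], [3,5], [3,7], [3,8], [4,6], [4,9], [5,7], [5,8], [6,9], [7,8]
  2-simplices (15): [0,3,5], [0,3,7], [0,3,8], [0,5,7], [0,5,8], [0,7,8], [1,2,6], [1,4,6], [1,4,9], [2,4,9], [2,6,9], [3,5,7], [3,5,8], [3,7,8], [5,7,8]
  3-simplices (5): [0,3,5,7], [0,3,5,8], [0,3,7,8], [0,5,7,8], [3,5,7,8]

giving chain groups C_0 ≅ Z^10, C_1 ≅ Z^20, C_2 ≅ Z^15, C_3 ≅ Z^5.

∂_1: C_1 → C_0 sends each edge [p,q] (with p < q) to q − p.
The 10×20 boundary matrix has rank 8 and Smith normal form diag(1,1,1,1,1,1,1,1).

∂_2: C_2 → C_1 sends each 2-simplex [p,q,r] to [q,r] − [p,r] + [p,q]. For instance
  ∂[0,7,8] = [7,8] − [0,8] + [0,7],
  ∂[1,2,6] = [2,6] − [1,6] + [1,2].
The resulting 20×15 matrix has rank 11, and its Smith normal form has invariant factors (1,1,1,1,1,1,1,1,1,1,1).

∂_3: C_3 → C_2 sends each 3-simplex σ to the alternating sum Σ_i (−1)^i (σ with its i-th vertex removed). For instance
  ∂[0,3,5,8] = [3,5,8] − [0,5,8] + [0,3,8] − [0,3,5],
  ∂[3,5,7,8] = [5,7,8] − [3,7,8] + [3,5,8] − [3,5,7].
The 15×5 boundary matrix has rank 4 and Smith normal form diag(1,1,1,1).

Computing H_k = (kernel of ∂_k) / (image of ∂_{k+1}):

  H_1: rank ker ∂_1 − rank ∂_2 = (20 − 8) − 11 = 1, and the invariant factors of ∂_2 are all 1, so H_1 ≅ Z.

(K is a triangulation of the disjoint union of the Möbius band and the 3-sphere S^3.)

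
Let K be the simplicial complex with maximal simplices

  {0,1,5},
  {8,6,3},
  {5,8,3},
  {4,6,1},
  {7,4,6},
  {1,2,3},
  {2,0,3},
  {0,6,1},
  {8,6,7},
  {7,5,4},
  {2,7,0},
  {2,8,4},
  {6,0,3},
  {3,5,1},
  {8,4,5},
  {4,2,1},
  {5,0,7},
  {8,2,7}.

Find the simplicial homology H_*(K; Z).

H_0 ≅ Z,  H_1 ≅ Z ⊕ Z/2,  H_2 = 0.

Order the vertices as 0 < 1 < 2 < 3 < 4 < 5 < 6 < 7 < 8. Listing each simplex with vertices in this order, K has dimension 2 with simplices:

  0-simplices (9): [0], [1], [2], [3], [4], [5], [6], [7], [8]
  1-simplices (27): (27 of them)
  2-simplices (18): [0,1,5], [0,1,6], [0,2,3], [0,2,7], [0,3,6], [0,5,7], [1,2,3], [1,2,4], [1,3,5], [1,4,6], [2,4,8], [2,7,8], [3,5,8], [3,6,8], [4,5,7], [4,5,8], [4,6,7], [6,7,8]

giving chain groups C_0 ≅ Z^9, C_1 ≅ Z^27, C_2 ≅ Z^18.

The boundary map ∂_1: C_1 → C_0 is given by ∂[p,q] = [q] − [p]. For instance
  ∂[0,7] = [7] − [0].
As a 9×27 matrix over Z this has rank 8, with invariant factors (1,1,1,1,1,1,1,1).

The boundary map ∂_2: C_2 → C_1 acts by ∂[p,q,r] = [q,r] − [p,r] + [p,q]. For instance
  ∂[0,1,5] = [1,5] − [0,5] + [0,1],
  ∂[4,6,7] = [6,7] − [4,7] + [4,6].
The 27×18 boundary matrix has rank 18 and Smith normal form diag(1,1,1,1,1,1,1,1,1,1,1,1,1,1,1,1,1,2).

Computing H_k = (kernel of ∂_k) / (image of ∂_{k+1}):

  H_0: rank C_0 − rank ∂_1 = 9 − 8 = 1, and the invariant factors of ∂_1 are all 1, so H_0 ≅ Z.
  H_1: rank ker ∂_1 − rank ∂_2 = (27 − 8) − 18 = 1, and ∂_2 has invariant factor 2 > 1, so H_1 ≅ Z ⊕ Z/2.
  H_2: rank ker ∂_2 − rank ∂_3 = (18 − 18) − 0 = 0, and there is no ∂_3, so H_2 ≅ 0.

As a check, the Euler characteristic is 9 − 27 + 18 = 0, which agrees with 1 − 1 + 0 = 0.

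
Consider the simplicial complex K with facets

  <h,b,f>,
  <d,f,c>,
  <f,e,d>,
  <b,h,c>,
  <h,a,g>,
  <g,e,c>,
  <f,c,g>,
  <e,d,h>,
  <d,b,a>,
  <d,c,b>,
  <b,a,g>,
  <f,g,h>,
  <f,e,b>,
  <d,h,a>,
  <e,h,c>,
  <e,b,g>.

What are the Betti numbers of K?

K has 8 vertices, 24 edges, 16 triangles.
rank ∂_0 = 0, rank ∂_1 = 7 ⇒ b_0 = 8 − 0 − 7 = 1; all invariant factors of ∂_1 are 1 so no torsion. So H_0 = Z.
rank ∂_1 = 7, rank ∂_2 = 15 ⇒ b_1 = 24 − 7 − 15 = 2; all invariant factors of ∂_2 are 1 so no torsion. So H_1 = Z^2.
rank ∂_2 = 15, rank ∂_3 = 0 ⇒ b_2 = 16 − 15 − 0 = 1. So H_2 = Z.

b_0 = 1, b_1 = 2, b_2 = 1.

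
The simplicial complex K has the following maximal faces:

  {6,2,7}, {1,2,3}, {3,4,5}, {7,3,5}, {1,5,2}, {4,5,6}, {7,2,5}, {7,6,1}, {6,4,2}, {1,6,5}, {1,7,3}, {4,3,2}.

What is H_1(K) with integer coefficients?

Fix the vertex order 1 < 2 < 3 < 4 < 5 < 6 < 7 and write every simplex with vertices in increasing order. Then dim K = 2 and the simplices of K are:

  0-simplices (7): [1], [2], [3], [4], [5], [6], [7]
  1-simplices (18): [1,2], [1,3], [1,5], [1,6], [1,7], [2,3], [2,4], [2,5], [2,6], [2,7], [3,4], [3,5], [3,7], [4,5], [4,6], [5,6], [5,7], [6,7]
  2-simplices (12): [1,2,3], [1,2,5], [1,3,7], [1,5,6], [1,6,7], [2,3,4], [2,4,6], [2,5,7], [2,6,7], [3,4,5], [3,5,7], [4,5,6]

giving chain groups C_0 ≅ Z^7, C_1 ≅ Z^18, C_2 ≅ Z^12.

The boundary map ∂_1: C_1 → C_0 is given by ∂[p,q] = [q] − [p].
The 7×18 boundary matrix has rank 6 and Smith normal form diag(1,1,1,1,1,1).

∂_2: C_2 → C_1 sends each 2-simplex [p,q,r] to [q,r] − [p,r] + [p,q]. For instance
  ∂[2,6,7] = [6,7] − [2,7] + [2,6],
  ∂[1,6,7] = [6,7] − [1,7] + [1,6].
This gives a 18×12 integer matrix of rank 12; reducing to Smith normal form yields diagonal entries (1,1,1,1,1,1,1,1,1,1,1,2).

Reading off H_k = ker ∂_k / im ∂_{k+1}:

  H_1: rank ker ∂_1 − rank ∂_2 = (18 − 6) − 12 = 0, and ∂_2 has invariant factor 2 > 1, so H_1 ≅ Z/2.

H_1 ≅ Z/2.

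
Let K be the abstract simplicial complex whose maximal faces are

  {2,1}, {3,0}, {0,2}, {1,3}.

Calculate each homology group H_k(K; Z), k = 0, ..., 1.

H_0 = Z,  H_1 = Z.

Order the vertices as 0 < 1 < 2 < 3. Listing each simplex with vertices in this order, K has dimension 1 with simplices:

  0-simplices (4): [0], [1], [2], [3]
  1-simplices (4): [0,2], [0,3], [1,2], [1,3]

giving chain groups C_0 ≅ Z^4, C_1 ≅ Z^4.

∂_1: C_1 → C_0 sends each edge [p,q] (with p < q) to q − p.
As a 4×4 matrix over Z this has rank 3, with invariant factors (1,1,1).

Computing H_k = (kernel of ∂_k) / (image of ∂_{k+1}):

  H_0: rank C_0 − rank ∂_1 = 4 − 3 = 1, and the invariant factors of ∂_1 are all 1, so H_0 ≅ Z.
  H_1: rank ker ∂_1 − rank ∂_2 = (4 − 3) − 0 = 1, and there is no ∂_2, so H_1 ≅ Z.

As a check, the Euler characteristic is 4 − 4 = 0, which agrees with 1 − 1 = 0.
(K is a triangulation of the circle S^1.)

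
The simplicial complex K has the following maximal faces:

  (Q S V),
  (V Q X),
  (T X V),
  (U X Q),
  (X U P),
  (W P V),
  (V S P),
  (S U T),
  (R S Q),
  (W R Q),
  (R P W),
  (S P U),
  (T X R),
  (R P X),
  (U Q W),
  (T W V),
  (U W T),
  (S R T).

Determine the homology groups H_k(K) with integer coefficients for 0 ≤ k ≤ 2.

H_0 ≅ Z,  H_1 ≅ Z^2,  H_2 ≅ Z.

Fix the vertex order P < Q < R < S < T < U < V < W < X and write every simplex with vertices in increasing order. Then dim K = 2 and the simplices of K are:

  0-simplices (9): P, Q, R, S, T, U, V, W, X
  1-simplices (27): PR, PS, PU, PV, PW, PX, QR, QS, QU, QV, QW, QX, RS, RT, RW, RX, ST, SU, SV, TU, TV, TW, TX, UW, UX, VW, VX
  2-simplices (18): PRW, PRX, PSU, PSV, PUX, PVW, QRS, QRW, QSV, QUW, QUX, QVX, RST, RTX, STU, TUW, TVW, TVX

so the chain groups are C_0 ≅ Z^9, C_1 ≅ Z^27, C_2 ≅ Z^18.

Boundary ∂_1: C_1 → C_0 is given by ∂[p,q] = [q] − [p].
The 9×27 boundary matrix has rank 8 and Smith normal form diag(1,1,1,1,1,1,1,1).

The boundary map ∂_2: C_2 → C_1 maps a triangle to the signed sum of its edges. For instance
  ∂PUX = UX − PX + PU,
  ∂TUW = UW − TW + TU.
This gives a 27×18 integer matrix of rank 17; reducing to Smith normal form yields diagonal entries (1,1,1,1,1,1,1,1,1,1,1,1,1,1,1,1,1).

Computing H_k = (kernel of ∂_k) / (image of ∂_{k+1}):

  H_0: rank C_0 − rank ∂_1 = 9 − 8 = 1, and the invariant factors of ∂_1 are all 1, so H_0 ≅ Z.
  H_1: rank ker ∂_1 − rank ∂_2 = (27 − 8) − 17 = 2, and the invariant factors of ∂_2 are all 1, so H_1 ≅ Z^2.
  H_2: rank ker ∂_2 − rank ∂_3 = (18 − 17) − 0 = 1, and there is no ∂_3, so H_2 ≅ Z.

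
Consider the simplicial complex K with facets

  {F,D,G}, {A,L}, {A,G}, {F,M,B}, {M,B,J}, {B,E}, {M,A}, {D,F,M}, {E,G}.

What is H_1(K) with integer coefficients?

Fix the vertex order A < B < D < E < F < G < J < L < M and write every simplex with vertices in increasing order. Then dim K = 2 and the simplices of K are:

  0-simplices (9): A, B, D, E, F, G, J, L, M
  1-simplices (14): AG, AL, AM, BE, BF, BJ, BM, DF, DG, DM, EG, FG, FM, JM
  2-simplices (4): BFM, BJM, DFG, DFM

Hence C_0 ≅ Z^9, C_1 ≅ Z^14, C_2 ≅ Z^4.

Boundary ∂_1: C_1 → C_0 maps an edge to its endpoints' difference, ∂[p,q] = q − p. For instance
  ∂DM = M − D.
As a 9×14 matrix over Z this has rank 8, with invariant factors (1,1,1,1,1,1,1,1).

Boundary ∂_2: C_2 → C_1 acts by ∂[p,q,r] = [q,r] − [p,r] + [p,q]. For instance
  ∂DFM = FM − DM + DF,
  ∂BFM = FM − BM + BF.
The resulting 14×4 matrix has rank 4, and its Smith normal form has invariant factors (1,1,1,1).

Reading off H_k = ker ∂_k / im ∂_{k+1}:

  H_1: rank ker ∂_1 − rank ∂_2 = (14 − 8) − 4 = 2, and the invariant factors of ∂_2 are all 1, so H_1 = Z^2.

H_1 ≅ Z^2.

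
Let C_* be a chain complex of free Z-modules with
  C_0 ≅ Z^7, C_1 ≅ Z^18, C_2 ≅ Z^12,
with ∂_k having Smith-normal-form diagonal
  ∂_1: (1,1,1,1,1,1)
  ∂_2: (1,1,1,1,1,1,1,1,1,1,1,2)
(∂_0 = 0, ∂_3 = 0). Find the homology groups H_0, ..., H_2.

H_0 = Z,  H_1 = Z/2,  H_2 = 0.

H_0: b_0 = 7 − 0 − 6 = 1; torsion from ∂_1 factors > 1: none. So H_0 = Z.
H_1: b_1 = 18 − 6 − 12 = 0; torsion from ∂_2 factors > 1: [2]. So H_1 = Z/2.
H_2: b_2 = 12 − 12 − 0 = 0; torsion from ∂_3 factors > 1: none. So H_2 = 0.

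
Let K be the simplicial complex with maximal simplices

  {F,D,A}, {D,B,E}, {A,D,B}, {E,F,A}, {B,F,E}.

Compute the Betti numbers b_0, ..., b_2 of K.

Fix the vertex order A < B < D < E < F and write every simplex with vertices in increasing order. Then dim K = 2 and the simplices of K are:

  0-simplices (5): A, B, D, E, F
  1-simplices (10): AB, AD, AE, AF, BD, BE, BF, DE, DF, EF
  2-simplices (5): ABD, ADF, AEF, BDE, BEF

so the chain groups are C_0 ≅ Z^5, C_1 ≅ Z^10, C_2 ≅ Z^5.

∂_1: C_1 → C_0 is given by ∂[p,q] = [q] − [p].
The resulting 5×10 matrix has rank 4, and its Smith normal form has invariant factors (1,1,1,1).

The boundary map ∂_2: C_2 → C_1 sends each 2-simplex [p,q,r] to [q,r] − [p,r] + [p,q]. For instance
  ∂AEF = EF − AF + AE,
  ∂ABD = BD − AD + AB.
As a 10×5 matrix over Z this has rank 5, with invariant factors (1,1,1,1,1).

Computing H_k = (kernel of ∂_k) / (image of ∂_{k+1}):

  H_0: rank C_0 − rank ∂_1 = 5 − 4 = 1, and the invariant factors of ∂_1 are all 1, so H_0 = Z.
  H_1: rank ker ∂_1 − rank ∂_2 = (10 − 4) − 5 = 1, and the invariant factors of ∂_2 are all 1, so H_1 = Z.
  H_2: rank ker ∂_2 − rank ∂_3 = (5 − 5) − 0 = 0, and there is no ∂_3, so H_2 = 0.

As a check, the Euler characteristic is 5 − 10 + 5 = 0, which agrees with 1 − 1 + 0 = 0.

Hence the Betti numbers are b_0 = 1, b_1 = 1, b_2 = 0.

b_0 = 1, b_1 = 1, b_2 = 0.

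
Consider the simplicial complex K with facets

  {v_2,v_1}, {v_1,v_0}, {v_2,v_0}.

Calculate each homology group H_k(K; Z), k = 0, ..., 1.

K has 3 vertices, 3 edges.
rank ∂_0 = 0, rank ∂_1 = 2 ⇒ b_0 = 3 − 0 − 2 = 1; all invariant factors of ∂_1 are 1 so no torsion. So H_0 ≅ Z.
rank ∂_1 = 2, rank ∂_2 = 0 ⇒ b_1 = 3 − 2 − 0 = 1. So H_1 ≅ Z.

H_0 ≅ Z,  H_1 ≅ Z.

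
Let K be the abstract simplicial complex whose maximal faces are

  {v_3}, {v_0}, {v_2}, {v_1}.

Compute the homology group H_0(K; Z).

K has 4 vertices.
rank ∂_0 = 0, rank ∂_1 = 0 ⇒ b_0 = 4 − 0 − 0 = 4. So H_0 = Z^4.

H_0 ≅ Z^4.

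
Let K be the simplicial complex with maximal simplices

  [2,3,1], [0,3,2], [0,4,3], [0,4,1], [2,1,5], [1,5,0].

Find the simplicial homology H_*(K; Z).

H_0 ≅ Z,  H_1 ≅ Z,  H_2 = 0.

Fix the vertex order 0 < 1 < 2 < 3 < 4 < 5 and write every simplex with vertices in increasing order. Then dim K = 2 and the simplices of K are:

  0-simplices (6): [0], [1], [2], [3], [4], [5]
  1-simplices (12): [0,1], [0,2], [0,3], [0,4], [0,5], [1,2], [1,3], [1,4], [1,5], [2,3], [2,5], [3,4]
  2-simplices (6): [0,1,4], [0,1,5], [0,2,3], [0,3,4], [1,2,3], [1,2,5]

Hence C_0 ≅ Z^6, C_1 ≅ Z^12, C_2 ≅ Z^6.

The boundary map ∂_1: C_1 → C_0 sends each edge [p,q] (with p < q) to q − p. For instance
  ∂[1,3] = [3] − [1].
The resulting 6×12 matrix has rank 5, and its Smith normal form has invariant factors (1,1,1,1,1).

The boundary map ∂_2: C_2 → C_1 maps a triangle to the signed sum of its edges. For instance
  ∂[0,1,5] = [1,5] − [0,5] + [0,1],
  ∂[0,3,4] = [3,4] − [0,4] + [0,3].
This gives a 12×6 integer matrix of rank 6; reducing to Smith normal form yields diagonal entries (1,1,1,1,1,1).

From H_k ≅ ker(∂_k) / im(∂_{k+1}) we obtain:

  H_0: rank C_0 − rank ∂_1 = 6 − 5 = 1, and the invariant factors of ∂_1 are all 1, so H_0 = Z.
  H_1: rank ker ∂_1 − rank ∂_2 = (12 − 5) − 6 = 1, and the invariant factors of ∂_2 are all 1, so H_1 = Z.
  H_2: rank ker ∂_2 − rank ∂_3 = (6 − 6) − 0 = 0, and there is no ∂_3, so H_2 = 0.

(K is a triangulation of the cylinder S^1 x I.)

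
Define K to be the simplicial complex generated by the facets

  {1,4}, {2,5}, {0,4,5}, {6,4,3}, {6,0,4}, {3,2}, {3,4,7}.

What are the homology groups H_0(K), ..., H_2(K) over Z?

Take the total order 0 < 1 < 2 < 3 < 4 < 5 < 6 < 7 on the vertex set. Then K (dimension 2) consists of the simplices:

  0-simplices (8): [0], [1], [2], [3], [4], [5], [6], [7]
  1-simplices (12): [0,4], [0,5], [0,6], [1,4], [2,3], [2,5], [3,4], [3,6], [3,7], [4,5], [4,6], [4,7]
  2-simplices (4): [0,4,5], [0,4,6], [3,4,6], [3,4,7]

so the chain groups are C_0 ≅ Z^8, C_1 ≅ Z^12, C_2 ≅ Z^4.

∂_1: C_1 → C_0 maps an edge to its endpoints' difference, ∂[p,q] = q − p.
The 8×12 boundary matrix has rank 7 and Smith normal form diag(1,1,1,1,1,1,1).

∂_2: C_2 → C_1 acts by ∂[p,q,r] = [q,r] − [p,r] + [p,q]. For instance
  ∂[3,4,7] = [4,7] − [3,7] + [3,4],
  ∂[0,4,6] = [4,6] − [0,6] + [0,4].
The resulting 12×4 matrix has rank 4, and its Smith normal form has invariant factors (1,1,1,1).

Computing H_k = (kernel of ∂_k) / (image of ∂_{k+1}):

  H_0: rank C_0 − rank ∂_1 = 8 − 7 = 1, and the invariant factors of ∂_1 are all 1, so H_0 ≅ Z.
  H_1: rank ker ∂_1 − rank ∂_2 = (12 − 7) − 4 = 1, and the invariant factors of ∂_2 are all 1, so H_1 ≅ Z.
  H_2: rank ker ∂_2 − rank ∂_3 = (4 − 4) − 0 = 0, and there is no ∂_3, so H_2 ≅ 0.

As a check, the Euler characteristic is 8 − 12 + 4 = 0, which agrees with 1 − 1 + 0 = 0.

H_0 = Z,  H_1 = Z,  H_2 = 0.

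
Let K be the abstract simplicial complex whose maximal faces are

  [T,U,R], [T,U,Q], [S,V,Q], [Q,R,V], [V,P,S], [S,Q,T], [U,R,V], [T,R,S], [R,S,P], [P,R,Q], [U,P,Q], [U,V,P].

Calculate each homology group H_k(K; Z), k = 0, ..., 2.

H_0 ≅ Z,  H_1 ≅ Z_2,  H_2 = 0.

Fix the vertex order P < Q < R < S < T < U < V and write every simplex with vertices in increasing order. Then dim K = 2 and the simplices of K are:

  0-simplices (7): P, Q, R, S, T, U, V
  1-simplices (18): PQ, PR, PS, PU, PV, QR, QS, QT, QU, QV, RS, RT, RU, RV, ST, SV, TU, UV
  2-simplices (12): PQR, PQU, PRS, PSV, PUV, QRV, QST, QSV, QTU, RST, RTU, RUV

giving chain groups C_0 ≅ Z^7, C_1 ≅ Z^18, C_2 ≅ Z^12.

Boundary ∂_1: C_1 → C_0 sends each edge [p,q] (with p < q) to q − p. For instance
  ∂QU = U − Q.
The resulting 7×18 matrix has rank 6, and its Smith normal form has invariant factors (1,1,1,1,1,1).

∂_2: C_2 → C_1 sends each 2-simplex [p,q,r] to [q,r] − [p,r] + [p,q]. For instance
  ∂QSV = SV − QV + QS,
  ∂PSV = SV − PV + PS.
The 18×12 boundary matrix has rank 12 and Smith normal form diag(1,1,1,1,1,1,1,1,1,1,1,2).

Computing H_k = (kernel of ∂_k) / (image of ∂_{k+1}):

  H_0: rank C_0 − rank ∂_1 = 7 − 6 = 1, and the invariant factors of ∂_1 are all 1, so H_0 = Z.
  H_1: rank ker ∂_1 − rank ∂_2 = (18 − 6) − 12 = 0, and ∂_2 has invariant factor 2 > 1, so H_1 = Z_2.
  H_2: rank ker ∂_2 − rank ∂_3 = (12 − 12) − 0 = 0, and there is no ∂_3, so H_2 = 0.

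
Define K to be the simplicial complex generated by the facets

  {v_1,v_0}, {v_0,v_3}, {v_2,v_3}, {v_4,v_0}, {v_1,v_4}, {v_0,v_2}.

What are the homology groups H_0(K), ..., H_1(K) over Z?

H_0 ≅ Z,  H_1 ≅ Z^2.

Fix the vertex order v_0 < v_1 < v_2 < v_3 < v_4 and write every simplex with vertices in increasing order. Then dim K = 1 and the simplices of K are:

  0-simplices (5): [v_0], [v_1], [v_2], [v_3], [v_4]
  1-simplices (6): [v_0,v_1], [v_0,v_2], [v_0,v_3], [v_0,v_4], [v_1,v_4], [v_2,v_3]

so the chain groups are C_0 ≅ Z^5, C_1 ≅ Z^6.

∂_1: C_1 → C_0 maps an edge to its endpoints' difference, ∂[p,q] = q − p. For instance
  ∂[v_0,v_2] = [v_2] − [v_0].
The 5×6 boundary matrix has rank 4 and Smith normal form diag(1,1,1,1).

Now H_k = ker ∂_k / im ∂_{k+1}, so:

  H_0: rank C_0 − rank ∂_1 = 5 − 4 = 1, and the invariant factors of ∂_1 are all 1, so H_0 ≅ Z.
  H_1: rank ker ∂_1 − rank ∂_2 = (6 − 4) − 0 = 2, and there is no ∂_2, so H_1 ≅ Z^2.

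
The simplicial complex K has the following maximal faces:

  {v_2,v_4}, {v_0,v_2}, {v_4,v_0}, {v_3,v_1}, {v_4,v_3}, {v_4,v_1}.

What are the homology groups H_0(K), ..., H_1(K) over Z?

H_0 ≅ Z,  H_1 ≅ Z^2.

Fix the vertex order v_0 < v_1 < v_2 < v_3 < v_4 and write every simplex with vertices in increasing order. Then dim K = 1 and the simplices of K are:

  0-simplices (5): [v_0], [v_1], [v_2], [v_3], [v_4]
  1-simplices (6): [v_0,v_2], [v_0,v_4], [v_1,v_3], [v_1,v_4], [v_2,v_4], [v_3,v_4]

giving chain groups C_0 ≅ Z^5, C_1 ≅ Z^6.

∂_1: C_1 → C_0 sends each edge [p,q] (with p < q) to q − p.
As a 5×6 matrix over Z this has rank 4, with invariant factors (1,1,1,1).

Computing H_k = (kernel of ∂_k) / (image of ∂_{k+1}):

  H_0: rank C_0 − rank ∂_1 = 5 − 4 = 1, and the invariant factors of ∂_1 are all 1, so H_0 = Z.
  H_1: rank ker ∂_1 − rank ∂_2 = (6 − 4) − 0 = 2, and there is no ∂_2, so H_1 = Z^2.

As a check, the Euler characteristic is 5 − 6 = -1, which agrees with 1 − 2 = -1.
(K is a triangulation of a wedge of 2 circles.)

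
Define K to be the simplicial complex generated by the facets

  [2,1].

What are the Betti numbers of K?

b_0 = 1, b_1 = 0.

Fix the vertex order 1 < 2 and write every simplex with vertices in increasing order. Then dim K = 1 and the simplices of K are:

  0-simplices (2): [1], [2]
  1-simplices (1): [1,2]

Hence C_0 ≅ Z^2, C_1 ≅ Z^1.

∂_1: C_1 → C_0 sends each edge [p,q] (with p < q) to q − p. For instance
  ∂[1,2] = [2] − [1].
This gives a 2×1 integer matrix of rank 1; reducing to Smith normal form yields diagonal entries (1).

Reading off H_k = ker ∂_k / im ∂_{k+1}:

  H_0: rank C_0 − rank ∂_1 = 2 − 1 = 1, and the invariant factors of ∂_1 are all 1, so H_0 ≅ Z.
  H_1: rank ker ∂_1 − rank ∂_2 = (1 − 1) − 0 = 0, and there is no ∂_2, so H_1 ≅ 0.

As a check, the Euler characteristic is 2 − 1 = 1, which agrees with 1 − 0 = 1.
(K is a triangulation of the 1-simplex.)

Hence the Betti numbers are b_0 = 1, b_1 = 0.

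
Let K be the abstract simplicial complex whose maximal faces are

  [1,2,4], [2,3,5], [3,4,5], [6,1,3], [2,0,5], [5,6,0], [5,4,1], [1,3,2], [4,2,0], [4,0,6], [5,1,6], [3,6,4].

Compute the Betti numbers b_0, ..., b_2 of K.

b_0 = 1, b_1 = 0, b_2 = 0.

Order the vertices as 0 < 1 < 2 < 3 < 4 < 5 < 6. Listing each simplex with vertices in this order, K has dimension 2 with simplices:

  0-simplices (7): [0], [1], [2], [3], [4], [5], [6]
  1-simplices (18): [0,2], [0,4], [0,5], [0,6], [1,2], [1,3], [1,4], [1,5], [1,6], [2,3], [2,4], [2,5], [3,4], [3,5], [3,6], [4,5], [4,6], [5,6]
  2-simplices (12): [0,2,4], [0,2,5], [0,4,6], [0,5,6], [1,2,3], [1,2,4], [1,3,6], [1,4,5], [1,5,6], [2,3,5], [3,4,5], [3,4,6]

so the chain groups are C_0 ≅ Z^7, C_1 ≅ Z^18, C_2 ≅ Z^12.

Boundary ∂_1: C_1 → C_0 maps an edge to its endpoints' difference, ∂[p,q] = q − p. For instance
  ∂[1,2] = [2] − [1].
As a 7×18 matrix over Z this has rank 6, with invariant factors (1,1,1,1,1,1).

The boundary map ∂_2: C_2 → C_1 maps a triangle to the signed sum of its edges. For instance
  ∂[0,4,6] = [4,6] − [0,6] + [0,4],
  ∂[3,4,6] = [4,6] − [3,6] + [3,4].
The resulting 18×12 matrix has rank 12, and its Smith normal form has invariant factors (1,1,1,1,1,1,1,1,1,1,1,2).

Computing H_k = (kernel of ∂_k) / (image of ∂_{k+1}):

  H_0: rank C_0 − rank ∂_1 = 7 − 6 = 1, and the invariant factors of ∂_1 are all 1, so H_0 = Z.
  H_1: rank ker ∂_1 − rank ∂_2 = (18 − 6) − 12 = 0, and ∂_2 has invariant factor 2 > 1, so H_1 = Z/2.
  H_2: rank ker ∂_2 − rank ∂_3 = (12 − 12) − 0 = 0, and there is no ∂_3, so H_2 = 0.

Hence the Betti numbers are b_0 = 1, b_1 = 0, b_2 = 0.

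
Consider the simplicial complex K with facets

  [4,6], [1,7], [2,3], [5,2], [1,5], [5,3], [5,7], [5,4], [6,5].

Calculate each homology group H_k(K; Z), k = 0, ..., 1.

K has 7 vertices, 9 edges.
rank ∂_0 = 0, rank ∂_1 = 6 ⇒ b_0 = 7 − 0 − 6 = 1; all invariant factors of ∂_1 are 1 so no torsion. So H_0 ≅ Z.
rank ∂_1 = 6, rank ∂_2 = 0 ⇒ b_1 = 9 − 6 − 0 = 3. So H_1 ≅ Z^3.

H_0 = Z,  H_1 = Z^3.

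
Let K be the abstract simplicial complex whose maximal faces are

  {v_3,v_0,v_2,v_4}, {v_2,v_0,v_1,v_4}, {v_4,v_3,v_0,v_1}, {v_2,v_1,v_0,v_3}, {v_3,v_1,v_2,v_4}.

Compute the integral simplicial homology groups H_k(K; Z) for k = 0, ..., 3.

H_0 ≅ Z,  H_1 = 0,  H_2 = 0,  H_3 ≅ Z.

We work with the vertex ordering v_0 < v_1 < v_2 < v_3 < v_4. The simplices of K, each written with vertices in increasing order, are:

  0-simplices (5): [v_0], [v_1], [v_2], [v_3], [v_4]
  1-simplices (10): [v_0,v_1], [v_0,v_2], [v_0,v_3], [v_0,v_4], [v_1,v_2], [v_1,v_3], [v_1,v_4], [v_2,v_3], [v_2,v_4], [v_3,v_4]
  2-simplices (10): [v_0,v_1,v_2], [v_0,v_1,v_3], [v_0,v_1,v_4], [v_0,v_2,v_3], [v_0,v_2,v_4], [v_0,v_3,v_4], [v_1,v_2,v_3], [v_1,v_2,v_4], [v_1,v_3,v_4], [v_2,v_3,v_4]
  3-simplices (5): [v_0,v_1,v_2,v_3], [v_0,v_1,v_2,v_4], [v_0,v_1,v_3,v_4], [v_0,v_2,v_3,v_4], [v_1,v_2,v_3,v_4]

so the chain groups are C_0 ≅ Z^5, C_1 ≅ Z^10, C_2 ≅ Z^10, C_3 ≅ Z^5.

∂_1: C_1 → C_0 maps an edge to its endpoints' difference, ∂[p,q] = q − p. For instance
  ∂[v_0,v_3] = [v_3] − [v_0].
As a 5×10 matrix over Z this has rank 4, with invariant factors (1,1,1,1).

Boundary ∂_2: C_2 → C_1 maps a triangle to the signed sum of its edges. For instance
  ∂[v_1,v_2,v_3] = [v_2,v_3] − [v_1,v_3] + [v_1,v_2],
  ∂[v_0,v_2,v_4] = [v_2,v_4] − [v_0,v_4] + [v_0,v_2].
The resulting 10×10 matrix has rank 6, and its Smith normal form has invariant factors (1,1,1,1,1,1).

∂_3: C_3 → C_2 sends each 3-simplex σ to the alternating sum Σ_i (−1)^i (σ with its i-th vertex removed). For instance
  ∂[v_0,v_2,v_3,v_4] = [v_2,v_3,v_4] − [v_0,v_3,v_4] + [v_0,v_2,v_4] − [v_0,v_2,v_3],
  ∂[v_1,v_2,v_3,v_4] = [v_2,v_3,v_4] − [v_1,v_3,v_4] + [v_1,v_2,v_4] − [v_1,v_2,v_3].
As a 10×5 matrix over Z this has rank 4, with invariant factors (1,1,1,1).

Now H_k = ker ∂_k / im ∂_{k+1}, so:

  H_0: rank C_0 − rank ∂_1 = 5 − 4 = 1, and the invariant factors of ∂_1 are all 1, so H_0 ≅ Z.
  H_1: rank ker ∂_1 − rank ∂_2 = (10 − 4) − 6 = 0, and the invariant factors of ∂_2 are all 1, so H_1 ≅ 0.
  H_2: rank ker ∂_2 − rank ∂_3 = (10 − 6) − 4 = 0, and the invariant factors of ∂_3 are all 1, so H_2 ≅ 0.
  H_3: rank ker ∂_3 − rank ∂_4 = (5 − 4) − 0 = 1, and there is no ∂_4, so H_3 ≅ Z.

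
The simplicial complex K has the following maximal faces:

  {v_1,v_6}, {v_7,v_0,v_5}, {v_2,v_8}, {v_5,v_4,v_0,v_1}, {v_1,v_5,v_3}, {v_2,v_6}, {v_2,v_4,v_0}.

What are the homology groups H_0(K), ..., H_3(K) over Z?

H_0 ≅ Z,  H_1 ≅ Z,  H_2 = 0,  H_3 = 0.

Order the vertices as v_0 < v_1 < v_2 < v_3 < v_4 < v_5 < v_6 < v_7 < v_8. Listing each simplex with vertices in this order, K has dimension 3 with simplices:

  0-simplices (9): [v_0], [v_1], [v_2], [v_3], [v_4], [v_5], [v_6], [v_7], [v_8]
  1-simplices (15): (15 of them)
  2-simplices (7): [v_0,v_1,v_4], [v_0,v_1,v_5], [v_0,v_2,v_4], [v_0,v_4,v_5], [v_0,v_5,v_7], [v_1,v_3,v_5], [v_1,v_4,v_5]
  3-simplices (1): [v_0,v_1,v_4,v_5]

so the chain groups are C_0 ≅ Z^9, C_1 ≅ Z^15, C_2 ≅ Z^7, C_3 ≅ Z^1.

∂_1: C_1 → C_0 maps an edge to its endpoints' difference, ∂[p,q] = q − p. For instance
  ∂[v_2,v_8] = [v_8] − [v_2].
The resulting 9×15 matrix has rank 8, and its Smith normal form has invariant factors (1,1,1,1,1,1,1,1).

Boundary ∂_2: C_2 → C_1 acts by ∂[p,q,r] = [q,r] − [p,r] + [p,q]. For instance
  ∂[v_0,v_5,v_7] = [v_5,v_7] − [v_0,v_7] + [v_0,v_5],
  ∂[v_1,v_4,v_5] = [v_4,v_5] − [v_1,v_5] + [v_1,v_4].
This gives a 15×7 integer matrix of rank 6; reducing to Smith normal form yields diagonal entries (1,1,1,1,1,1).

The boundary map ∂_3: C_3 → C_2 sends each 3-simplex σ to the alternating sum Σ_i (−1)^i (σ with its i-th vertex removed). For instance
  ∂[v_0,v_1,v_4,v_5] = [v_1,v_4,v_5] − [v_0,v_4,v_5] + [v_0,v_1,v_5] − [v_0,v_1,v_4].
The resulting 7×1 matrix has rank 1, and its Smith normal form has invariant factors (1).

From H_k ≅ ker(∂_k) / im(∂_{k+1}) we obtain:

  H_0: rank C_0 − rank ∂_1 = 9 − 8 = 1, and the invariant factors of ∂_1 are all 1, so H_0 ≅ Z.
  H_1: rank ker ∂_1 − rank ∂_2 = (15 − 8) − 6 = 1, and the invariant factors of ∂_2 are all 1, so H_1 ≅ Z.
  H_2: rank ker ∂_2 − rank ∂_3 = (7 − 6) − 1 = 0, and the invariant factors of ∂_3 are all 1, so H_2 ≅ 0.
  H_3: rank ker ∂_3 − rank ∂_4 = (1 − 1) − 0 = 0, and there is no ∂_4, so H_3 ≅ 0.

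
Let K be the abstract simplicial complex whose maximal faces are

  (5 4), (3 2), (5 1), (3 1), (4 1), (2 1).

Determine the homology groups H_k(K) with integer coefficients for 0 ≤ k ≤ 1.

We work with the vertex ordering 1 < 2 < 3 < 4 < 5. The simplices of K, each written with vertices in increasing order, are:

  0-simplices (5): [1], [2], [3], [4], [5]
  1-simplices (6): [1,2], [1,3], [1,4], [1,5], [2,3], [4,5]

giving chain groups C_0 ≅ Z^5, C_1 ≅ Z^6.

Boundary ∂_1: C_1 → C_0 is given by ∂[p,q] = [q] − [p]. For instance
  ∂[1,4] = [4] − [1].
The resulting 5×6 matrix has rank 4, and its Smith normal form has invariant factors (1,1,1,1).

From H_k ≅ ker(∂_k) / im(∂_{k+1}) we obtain:

  H_0: rank C_0 − rank ∂_1 = 5 − 4 = 1, and the invariant factors of ∂_1 are all 1, so H_0 = Z.
  H_1: rank ker ∂_1 − rank ∂_2 = (6 − 4) − 0 = 2, and there is no ∂_2, so H_1 = Z^2.

H_0 ≅ Z,  H_1 ≅ Z^2.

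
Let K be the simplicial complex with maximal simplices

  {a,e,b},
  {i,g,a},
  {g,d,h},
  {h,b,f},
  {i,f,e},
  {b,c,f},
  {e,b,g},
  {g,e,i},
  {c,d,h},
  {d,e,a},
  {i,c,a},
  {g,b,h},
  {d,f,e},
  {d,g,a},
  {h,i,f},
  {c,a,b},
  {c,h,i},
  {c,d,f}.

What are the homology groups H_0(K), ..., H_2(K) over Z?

H_0 ≅ Z,  H_1 ≅ Z ⊕ Z/2,  H_2 = 0.

Take the total order a < b < c < d < e < f < g < h < i on the vertex set. Then K (dimension 2) consists of the simplices:

  0-simplices (9): a, b, c, d, e, f, g, h, i
  1-simplices (27): ab, ac, ad, ae, ag, ai, bc, be, bf, bg, bh, cd, cf, ch, ci, de, df, dg, dh, ef, eg, ei, fh, fi, gh, gi, hi
  2-simplices (18): abc, abe, aci, ade, adg, agi, bcf, beg, bfh, bgh, cdf, cdh, chi, def, dgh, efi, egi, fhi

so the chain groups are C_0 ≅ Z^9, C_1 ≅ Z^27, C_2 ≅ Z^18.

∂_1: C_1 → C_0 maps an edge to its endpoints' difference, ∂[p,q] = q − p. For instance
  ∂dh = h − d.
The resulting 9×27 matrix has rank 8, and its Smith normal form has invariant factors (1,1,1,1,1,1,1,1).

The boundary map ∂_2: C_2 → C_1 acts by ∂[p,q,r] = [q,r] − [p,r] + [p,q]. For instance
  ∂beg = eg − bg + be,
  ∂dgh = gh − dh + dg.
This gives a 27×18 integer matrix of rank 18; reducing to Smith normal form yields diagonal entries (1,1,1,1,1,1,1,1,1,1,1,1,1,1,1,1,1,2).

Now H_k = ker ∂_k / im ∂_{k+1}, so:

  H_0: rank C_0 − rank ∂_1 = 9 − 8 = 1, and the invariant factors of ∂_1 are all 1, so H_0 ≅ Z.
  H_1: rank ker ∂_1 − rank ∂_2 = (27 − 8) − 18 = 1, and ∂_2 has invariant factor 2 > 1, so H_1 ≅ Z ⊕ Z/2.
  H_2: rank ker ∂_2 − rank ∂_3 = (18 − 18) − 0 = 0, and there is no ∂_3, so H_2 ≅ 0.

As a check, the Euler characteristic is 9 − 27 + 18 = 0, which agrees with 1 − 1 + 0 = 0.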